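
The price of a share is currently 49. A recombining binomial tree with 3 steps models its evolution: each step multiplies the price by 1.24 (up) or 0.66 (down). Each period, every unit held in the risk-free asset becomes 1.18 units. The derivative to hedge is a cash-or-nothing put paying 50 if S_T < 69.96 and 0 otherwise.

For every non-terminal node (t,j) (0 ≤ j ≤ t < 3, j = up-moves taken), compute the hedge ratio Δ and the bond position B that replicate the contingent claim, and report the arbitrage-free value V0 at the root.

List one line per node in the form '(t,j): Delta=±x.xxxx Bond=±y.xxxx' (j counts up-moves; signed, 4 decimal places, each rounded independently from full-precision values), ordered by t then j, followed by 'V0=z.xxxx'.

Risk-neutral probability p* = (R−d)/(u−d) = (1.18−0.66)/(1.24−0.66) = 0.8966.
Terminal values V(3,·): V(3,0)=50.0000, V(3,1)=50.0000, V(3,2)=50.0000, V(3,3)=0.0000
Node (2,0) S=21.3444: V=(p*·50.0000+(1−p*)·50.0000)/1.18=42.3729; Δ=(50.0000−50.0000)/(26.4671−14.0873)=0.0000; B=V−Δ·S=42.3729
Node (2,1) S=40.1016: V=(p*·50.0000+(1−p*)·50.0000)/1.18=42.3729; Δ=(50.0000−50.0000)/(49.7260−26.4671)=0.0000; B=V−Δ·S=42.3729
Node (2,2) S=75.3424: V=(p*·0.0000+(1−p*)·50.0000)/1.18=4.3834; Δ=(0.0000−50.0000)/(93.4246−49.7260)=-1.1442; B=V−Δ·S=90.5903
Node (1,0) S=32.3400: V=(p*·42.3729+(1−p*)·42.3729)/1.18=35.9092; Δ=(42.3729−42.3729)/(40.1016−21.3444)=0.0000; B=V−Δ·S=35.9092
Node (1,1) S=60.7600: V=(p*·4.3834+(1−p*)·42.3729)/1.18=7.0452; Δ=(4.3834−42.3729)/(75.3424−40.1016)=-1.0780; B=V−Δ·S=72.5443
Node (0,0) S=49.0000: V=(p*·7.0452+(1−p*)·35.9092)/1.18=8.5010; Δ=(7.0452−35.9092)/(60.7600−32.3400)=-1.0156; B=V−Δ·S=58.2665
The time-0 hedge costs 8.5010, which is the no-arbitrage price.

(0,0): Delta=-1.0156 Bond=58.2665
(1,0): Delta=0.0000 Bond=35.9092
(1,1): Delta=-1.0780 Bond=72.5443
(2,0): Delta=0.0000 Bond=42.3729
(2,1): Delta=0.0000 Bond=42.3729
(2,2): Delta=-1.1442 Bond=90.5903
V0=8.5010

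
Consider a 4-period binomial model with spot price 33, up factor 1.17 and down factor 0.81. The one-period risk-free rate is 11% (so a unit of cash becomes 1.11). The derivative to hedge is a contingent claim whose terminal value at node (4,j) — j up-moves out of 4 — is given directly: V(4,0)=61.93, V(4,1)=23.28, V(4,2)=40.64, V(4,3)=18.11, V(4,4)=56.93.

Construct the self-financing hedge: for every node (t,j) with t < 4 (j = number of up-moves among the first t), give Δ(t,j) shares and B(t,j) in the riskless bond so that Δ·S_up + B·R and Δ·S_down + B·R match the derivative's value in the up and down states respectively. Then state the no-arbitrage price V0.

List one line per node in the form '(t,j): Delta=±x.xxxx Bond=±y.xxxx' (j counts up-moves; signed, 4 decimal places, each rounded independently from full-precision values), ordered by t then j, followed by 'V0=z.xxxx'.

(0,0): Delta=0.9644 Bond=-5.7707
(1,0): Delta=-1.0035 Bond=46.1951
(1,1): Delta=1.2369 Bond=-16.9257
(2,0): Delta=0.9275 Bond=9.4679
(2,1): Delta=-1.2708 Bond=59.6384
(2,2): Delta=1.5841 Bond=-34.4726
(3,0): Delta=-6.1218 Bond=134.1374
(3,1): Delta=1.9036 Bond=-14.2162
(3,2): Delta=-1.7104 Bond=82.2815
(3,3): Delta=2.0402 Bond=-62.3739
V0=26.0543

Since d<R<u, set p* = (R−d)/(u−d) = 0.8333; price each node as the discounted p*-expectation of its children.
Payoff layer (t=4): V(4,0)=61.9300, V(4,1)=23.2800, V(4,2)=40.6400, V(4,3)=18.1100, V(4,4)=56.9300
Node (3,0) S=17.5376: V=(p*·23.2800+(1−p*)·61.9300)/1.11=26.7763; Δ=(23.2800−61.9300)/(20.5189−14.2054)=-6.1218; B=V−Δ·S=134.1374
Node (3,1) S=25.3320: V=(p*·40.6400+(1−p*)·23.2800)/1.11=34.0060; Δ=(40.6400−23.2800)/(29.6385−20.5189)=1.9036; B=V−Δ·S=-14.2162
Node (3,2) S=36.5907: V=(p*·18.1100+(1−p*)·40.6400)/1.11=19.6982; Δ=(18.1100−40.6400)/(42.8111−29.6385)=-1.7104; B=V−Δ·S=82.2815
Node (3,3) S=52.8532: V=(p*·56.9300+(1−p*)·18.1100)/1.11=45.4595; Δ=(56.9300−18.1100)/(61.8383−42.8111)=2.0402; B=V−Δ·S=-62.3739
Node (2,0) S=21.6513: V=(p*·34.0060+(1−p*)·26.7763)/1.11=29.5505; Δ=(34.0060−26.7763)/(25.3320−17.5376)=0.9275; B=V−Δ·S=9.4679
Node (2,1) S=31.2741: V=(p*·19.6982+(1−p*)·34.0060)/1.11=19.8944; Δ=(19.6982−34.0060)/(36.5907−25.3320)=-1.2708; B=V−Δ·S=59.6384
Node (2,2) S=45.1737: V=(p*·45.4595+(1−p*)·19.6982)/1.11=37.0864; Δ=(45.4595−19.6982)/(52.8532−36.5907)=1.5841; B=V−Δ·S=-34.4726
Node (1,0) S=26.7300: V=(p*·19.8944+(1−p*)·29.5505)/1.11=19.3728; Δ=(19.8944−29.5505)/(31.2741−21.6513)=-1.0035; B=V−Δ·S=46.1951
Node (1,1) S=38.6100: V=(p*·37.0864+(1−p*)·19.8944)/1.11=30.8298; Δ=(37.0864−19.8944)/(45.1737−31.2741)=1.2369; B=V−Δ·S=-16.9257
Node (0,0) S=33.0000: V=(p*·30.8298+(1−p*)·19.3728)/1.11=26.0543; Δ=(30.8298−19.3728)/(38.6100−26.7300)=0.9644; B=V−Δ·S=-5.7707
Check: Δ(0,0)·S0 + B(0,0) = 26.0543 = V0.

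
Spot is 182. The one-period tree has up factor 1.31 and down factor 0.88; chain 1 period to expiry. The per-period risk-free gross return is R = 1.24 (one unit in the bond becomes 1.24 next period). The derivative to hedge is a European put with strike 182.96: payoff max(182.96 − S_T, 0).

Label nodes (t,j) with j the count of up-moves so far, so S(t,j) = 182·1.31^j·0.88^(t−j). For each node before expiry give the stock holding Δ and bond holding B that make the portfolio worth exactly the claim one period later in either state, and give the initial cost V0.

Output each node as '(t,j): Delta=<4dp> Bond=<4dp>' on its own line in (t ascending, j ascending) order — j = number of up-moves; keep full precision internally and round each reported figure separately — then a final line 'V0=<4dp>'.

Since d<R<u, set p* = (R−d)/(u−d) = 0.8372; price each node as the discounted p*-expectation of its children.
Terminal payoffs: V(1,0)=22.8000, V(1,1)=0.0000
Node (0,0) S=182.0000: V=(p*·0.0000+(1−p*)·22.8000)/1.24=2.9932; Δ=(0.0000−22.8000)/(238.4200−160.1600)=-0.2913; B=V−Δ·S=56.0165
Self-financing check: at every node Δ·S+B equals the discounted successor values.

(0,0): Delta=-0.2913 Bond=56.0165
V0=2.9932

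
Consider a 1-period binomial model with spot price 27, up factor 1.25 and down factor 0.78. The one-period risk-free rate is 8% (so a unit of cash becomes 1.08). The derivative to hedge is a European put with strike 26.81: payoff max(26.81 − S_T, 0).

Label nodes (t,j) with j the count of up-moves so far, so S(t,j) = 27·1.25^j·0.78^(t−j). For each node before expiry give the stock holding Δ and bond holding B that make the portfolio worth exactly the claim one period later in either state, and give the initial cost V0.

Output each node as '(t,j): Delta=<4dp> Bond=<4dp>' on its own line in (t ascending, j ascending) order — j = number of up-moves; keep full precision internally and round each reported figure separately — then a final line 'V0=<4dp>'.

(0,0): Delta=-0.4531 Bond=14.1598
V0=1.9257

No-arbitrage ⇒ martingale measure with p* = (R−d)/(u−d) = 0.6383.
Payoff layer (t=1): V(1,0)=5.7500, V(1,1)=0.0000
  t=0,j=0: stock 27.0000 → up 33.7500 (V=0.0000), down 21.0600 (V=5.7500). Price 1.9257; hedge Δ=-0.4531, bond B=14.1598.
The time-0 hedge costs 1.9257, which is the no-arbitrage price.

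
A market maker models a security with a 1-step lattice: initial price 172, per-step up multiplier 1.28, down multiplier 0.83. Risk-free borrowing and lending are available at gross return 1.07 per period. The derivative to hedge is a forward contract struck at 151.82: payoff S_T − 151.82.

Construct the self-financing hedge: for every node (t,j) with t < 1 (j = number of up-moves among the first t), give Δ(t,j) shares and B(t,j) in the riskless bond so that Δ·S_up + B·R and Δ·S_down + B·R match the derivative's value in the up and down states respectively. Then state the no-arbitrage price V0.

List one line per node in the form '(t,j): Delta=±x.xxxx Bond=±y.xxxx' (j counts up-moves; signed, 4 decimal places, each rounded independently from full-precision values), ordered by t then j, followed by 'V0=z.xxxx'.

No-arbitrage ⇒ martingale measure with p* = (R−d)/(u−d) = 0.5333.
Terminal values V(1,·): V(1,0)=-9.0600, V(1,1)=68.3400
  t=0,j=0: stock 172.0000 → up 220.1600 (V=68.3400), down 142.7600 (V=-9.0600). Price 30.1121; hedge Δ=1.0000, bond B=-141.8879.
The time-0 hedge costs 30.1121, which is the no-arbitrage price.

(0,0): Delta=1.0000 Bond=-141.8879
V0=30.1121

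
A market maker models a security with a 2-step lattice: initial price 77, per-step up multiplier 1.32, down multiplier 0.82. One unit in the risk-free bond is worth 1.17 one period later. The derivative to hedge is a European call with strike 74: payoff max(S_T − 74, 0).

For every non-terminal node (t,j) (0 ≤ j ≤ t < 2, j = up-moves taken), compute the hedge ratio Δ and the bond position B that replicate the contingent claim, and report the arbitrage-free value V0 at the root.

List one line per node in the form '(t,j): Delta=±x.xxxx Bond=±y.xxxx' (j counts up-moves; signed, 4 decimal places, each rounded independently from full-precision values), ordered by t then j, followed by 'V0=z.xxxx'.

(0,0): Delta=0.8520 Bond=-41.1992
(1,0): Delta=0.2960 Bond=-13.0987
(1,1): Delta=1.0000 Bond=-63.2479
V0=24.4032

No-arbitrage ⇒ martingale measure with p* = (R−d)/(u−d) = 0.7000.
Payoff layer (t=2): V(2,0)=0.0000, V(2,1)=9.3448, V(2,2)=60.1648
  t=1,j=0: stock 63.1400 → up 83.3448 (V=9.3448), down 51.7748 (V=0.0000). Price 5.5909; hedge Δ=0.2960, bond B=-13.0987.
  t=1,j=1: stock 101.6400 → up 134.1648 (V=60.1648), down 83.3448 (V=9.3448). Price 38.3921; hedge Δ=1.0000, bond B=-63.2479.
  t=0,j=0: stock 77.0000 → up 101.6400 (V=38.3921), down 63.1400 (V=5.5909). Price 24.4032; hedge Δ=0.8520, bond B=-41.1992.
Root portfolio cost Δ·77+B reproduces V0=24.4032.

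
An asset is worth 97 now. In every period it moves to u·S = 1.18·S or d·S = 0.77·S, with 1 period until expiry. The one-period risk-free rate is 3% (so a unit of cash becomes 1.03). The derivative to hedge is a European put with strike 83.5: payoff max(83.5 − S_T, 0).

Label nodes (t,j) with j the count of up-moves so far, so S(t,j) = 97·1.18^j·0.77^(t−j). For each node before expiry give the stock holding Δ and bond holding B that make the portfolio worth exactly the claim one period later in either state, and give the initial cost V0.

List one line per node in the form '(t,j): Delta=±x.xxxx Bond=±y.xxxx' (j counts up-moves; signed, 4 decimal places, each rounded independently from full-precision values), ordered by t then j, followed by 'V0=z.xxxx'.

(0,0): Delta=-0.2215 Bond=24.6171
V0=3.1293

Since d<R<u, set p* = (R−d)/(u−d) = 0.6341; price each node as the discounted p*-expectation of its children.
Terminal values V(1,·): V(1,0)=8.8100, V(1,1)=0.0000
(0,0): S=97.0000. Δ = (V_up−V_dn)/(S_up−S_dn) = (0.0000−8.8100)/(114.4600−74.6900) = -0.2215. V = [p*·0.0000 + (1−p*)·8.8100]/1.03 = 3.1293. B = V − Δ·S = 24.6171.
The time-0 hedge costs 3.1293, which is the no-arbitrage price.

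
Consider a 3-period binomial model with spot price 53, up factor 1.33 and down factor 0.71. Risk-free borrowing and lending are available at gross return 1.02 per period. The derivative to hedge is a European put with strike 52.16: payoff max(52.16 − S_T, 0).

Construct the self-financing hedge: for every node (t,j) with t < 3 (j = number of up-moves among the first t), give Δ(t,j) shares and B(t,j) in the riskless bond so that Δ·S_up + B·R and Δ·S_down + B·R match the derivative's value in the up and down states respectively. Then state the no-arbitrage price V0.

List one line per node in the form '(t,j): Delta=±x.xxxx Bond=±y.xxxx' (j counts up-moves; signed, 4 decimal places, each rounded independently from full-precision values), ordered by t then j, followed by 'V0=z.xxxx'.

The replicating-portfolio and risk-neutral prices coincide; use p* = (1.02−0.71)/(1.33−0.71) = 0.5000 for the latter.
Payoff layer (t=3): V(3,0)=33.1907, V(3,1)=16.6260, V(3,2)=0.0000, V(3,3)=0.0000
  t=2,j=0: stock 26.7173 → up 35.5340 (V=16.6260), down 18.9693 (V=33.1907). Price 24.4200; hedge Δ=-1.0000, bond B=51.1373.
  t=2,j=1: stock 50.0479 → up 66.5637 (V=0.0000), down 35.5340 (V=16.6260). Price 8.1500; hedge Δ=-0.5358, bond B=34.9661.
  t=2,j=2: stock 93.7517 → up 124.6898 (V=0.0000), down 66.5637 (V=0.0000). Price 0.0000; hedge Δ=0.0000, bond B=0.0000.
  t=1,j=0: stock 37.6300 → up 50.0479 (V=8.1500), down 26.7173 (V=24.4200). Price 15.9657; hedge Δ=-0.6974, bond B=42.2075.
  t=1,j=1: stock 70.4900 → up 93.7517 (V=0.0000), down 50.0479 (V=8.1500). Price 3.9951; hedge Δ=-0.1865, bond B=17.1403.
  t=0,j=0: stock 53.0000 → up 70.4900 (V=3.9951), down 37.6300 (V=15.9657). Price 9.7847; hedge Δ=-0.3643, bond B=29.0920.
Check: Δ(0,0)·S0 + B(0,0) = 9.7847 = V0.

(0,0): Delta=-0.3643 Bond=29.0920
(1,0): Delta=-0.6974 Bond=42.2075
(1,1): Delta=-0.1865 Bond=17.1403
(2,0): Delta=-1.0000 Bond=51.1373
(2,1): Delta=-0.5358 Bond=34.9661
(2,2): Delta=0.0000 Bond=0.0000
V0=9.7847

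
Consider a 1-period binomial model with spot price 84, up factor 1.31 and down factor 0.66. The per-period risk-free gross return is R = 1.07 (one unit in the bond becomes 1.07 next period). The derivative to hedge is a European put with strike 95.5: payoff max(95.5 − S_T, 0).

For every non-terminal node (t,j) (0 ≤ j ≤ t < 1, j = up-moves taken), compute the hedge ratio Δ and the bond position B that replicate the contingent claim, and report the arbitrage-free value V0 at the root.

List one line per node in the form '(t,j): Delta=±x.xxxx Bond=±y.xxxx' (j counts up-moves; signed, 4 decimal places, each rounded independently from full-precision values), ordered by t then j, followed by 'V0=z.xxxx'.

Risk-neutral probability p* = (R−d)/(u−d) = (1.07−0.66)/(1.31−0.66) = 0.6308.
Terminal values V(1,·): V(1,0)=40.0600, V(1,1)=0.0000
  t=0,j=0: stock 84.0000 → up 110.0400 (V=0.0000), down 55.4400 (V=40.0600). Price 13.8237; hedge Δ=-0.7337, bond B=75.4545.
Check: Δ(0,0)·S0 + B(0,0) = 13.8237 = V0.

(0,0): Delta=-0.7337 Bond=75.4545
V0=13.8237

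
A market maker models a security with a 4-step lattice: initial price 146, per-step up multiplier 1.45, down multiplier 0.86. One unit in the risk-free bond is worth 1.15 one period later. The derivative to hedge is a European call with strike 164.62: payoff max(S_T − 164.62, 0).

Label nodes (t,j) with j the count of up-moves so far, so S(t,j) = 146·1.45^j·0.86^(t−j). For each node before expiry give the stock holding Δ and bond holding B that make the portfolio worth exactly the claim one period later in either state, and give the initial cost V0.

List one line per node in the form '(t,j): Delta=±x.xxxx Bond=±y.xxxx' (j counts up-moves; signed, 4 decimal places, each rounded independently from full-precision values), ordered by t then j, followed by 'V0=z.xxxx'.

Since d<R<u, set p* = (R−d)/(u−d) = 0.4915; price each node as the discounted p*-expectation of its children.
Terminal payoffs: V(4,0)=0.0000, V(4,1)=0.0000, V(4,2)=62.4113, V(4,3)=218.1654, V(4,4)=480.7739
  t=3,j=0: stock 92.8642 → up 134.6531 (V=0.0000), down 79.8632 (V=0.0000). Price 0.0000; hedge Δ=0.0000, bond B=0.0000.
  t=3,j=1: stock 156.5733 → up 227.0313 (V=62.4113), down 134.6531 (V=0.0000). Price 26.6754; hedge Δ=0.6756, bond B=-79.1065.
  t=3,j=2: stock 263.9899 → up 382.7854 (V=218.1654), down 227.0313 (V=62.4113). Price 120.8421; hedge Δ=1.0000, bond B=-143.1478.
  t=3,j=3: stock 445.0992 → up 645.3939 (V=480.7739), down 382.7854 (V=218.1654). Price 301.9514; hedge Δ=1.0000, bond B=-143.1478.
  t=2,j=0: stock 107.9816 → up 156.5733 (V=26.6754), down 92.8642 (V=0.0000). Price 11.4014; hedge Δ=0.4187, bond B=-33.8112.
  t=2,j=1: stock 182.0620 → up 263.9899 (V=120.8421), down 156.5733 (V=26.6754). Price 63.4441; hedge Δ=0.8766, bond B=-96.1604.
  t=2,j=2: stock 306.9650 → up 445.0993 (V=301.9514), down 263.9899 (V=120.8421). Price 182.4886; hedge Δ=1.0000, bond B=-124.4764.
  t=1,j=0: stock 125.5600 → up 182.0620 (V=63.4441), down 107.9816 (V=11.4014). Price 32.1580; hedge Δ=0.7025, bond B=-56.0499.
  t=1,j=1: stock 211.7000 → up 306.9650 (V=182.4886), down 182.0620 (V=63.4441). Price 106.0500; hedge Δ=0.9531, bond B=-95.7203.
  t=0,j=0: stock 146.0000 → up 211.7000 (V=106.0500), down 125.5600 (V=32.1580). Price 59.5459; hedge Δ=0.8578, bond B=-65.6947.
Root portfolio cost Δ·146+B reproduces V0=59.5459.

(0,0): Delta=0.8578 Bond=-65.6947
(1,0): Delta=0.7025 Bond=-56.0499
(1,1): Delta=0.9531 Bond=-95.7203
(2,0): Delta=0.4187 Bond=-33.8112
(2,1): Delta=0.8766 Bond=-96.1604
(2,2): Delta=1.0000 Bond=-124.4764
(3,0): Delta=0.0000 Bond=0.0000
(3,1): Delta=0.6756 Bond=-79.1065
(3,2): Delta=1.0000 Bond=-143.1478
(3,3): Delta=1.0000 Bond=-143.1478
V0=59.5459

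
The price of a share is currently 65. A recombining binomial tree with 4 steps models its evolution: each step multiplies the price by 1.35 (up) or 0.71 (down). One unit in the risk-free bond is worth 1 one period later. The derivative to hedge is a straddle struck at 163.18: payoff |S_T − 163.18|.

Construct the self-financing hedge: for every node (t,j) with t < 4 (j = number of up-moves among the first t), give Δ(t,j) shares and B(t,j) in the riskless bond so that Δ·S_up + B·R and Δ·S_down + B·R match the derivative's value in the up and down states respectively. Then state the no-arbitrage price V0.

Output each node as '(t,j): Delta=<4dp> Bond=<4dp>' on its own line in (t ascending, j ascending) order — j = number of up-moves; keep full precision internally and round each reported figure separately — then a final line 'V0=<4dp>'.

(0,0): Delta=-0.7642 Bond=152.2977
(1,0): Delta=-1.0000 Bond=163.1800
(1,1): Delta=-0.6145 Bond=139.1639
(2,0): Delta=-1.0000 Bond=163.1800
(2,1): Delta=-1.0000 Bond=163.1800
(2,2): Delta=-0.3698 Bond=110.1789
(3,0): Delta=-1.0000 Bond=163.1800
(3,1): Delta=-1.0000 Bond=163.1800
(3,2): Delta=-1.0000 Bond=163.1800
(3,3): Delta=0.0301 Bond=46.2121
V0=102.6249

Since d<R<u, set p* = (R−d)/(u−d) = 0.4531; price each node as the discounted p*-expectation of its children.
Terminal payoffs: V(4,0)=146.6624, V(4,1)=131.7733, V(4,2)=103.4631, V(4,3)=49.6337, V(4,4)=52.7179
Node (3,0) S=23.2642: V=(p*·131.7733+(1−p*)·146.6624)/1=139.9158; Δ=(131.7733−146.6624)/(31.4067−16.5176)=-1.0000; B=V−Δ·S=163.1800
Node (3,1) S=44.2348: V=(p*·103.4631+(1−p*)·131.7733)/1=118.9452; Δ=(103.4631−131.7733)/(59.7169−31.4067)=-1.0000; B=V−Δ·S=163.1800
Node (3,2) S=84.1084: V=(p*·49.6337+(1−p*)·103.4631)/1=79.0716; Δ=(49.6337−103.4631)/(113.5463−59.7169)=-1.0000; B=V−Δ·S=163.1800
Node (3,3) S=159.9244: V=(p*·52.7179+(1−p*)·49.6337)/1=51.0312; Δ=(52.7179−49.6337)/(215.8979−113.5463)=0.0301; B=V−Δ·S=46.2121
Node (2,0) S=32.7665: V=(p*·118.9452+(1−p*)·139.9158)/1=130.4135; Δ=(118.9452−139.9158)/(44.2348−23.2642)=-1.0000; B=V−Δ·S=163.1800
Node (2,1) S=62.3025: V=(p*·79.0716+(1−p*)·118.9452)/1=100.8775; Δ=(79.0716−118.9452)/(84.1084−44.2348)=-1.0000; B=V−Δ·S=163.1800
Node (2,2) S=118.4625: V=(p*·51.0312+(1−p*)·79.0716)/1=66.3658; Δ=(51.0312−79.0716)/(159.9244−84.1084)=-0.3698; B=V−Δ·S=110.1789
Node (1,0) S=46.1500: V=(p*·100.8775+(1−p*)·130.4135)/1=117.0300; Δ=(100.8775−130.4135)/(62.3025−32.7665)=-1.0000; B=V−Δ·S=163.1800
Node (1,1) S=87.7500: V=(p*·66.3658+(1−p*)·100.8775)/1=85.2394; Δ=(66.3658−100.8775)/(118.4625−62.3025)=-0.6145; B=V−Δ·S=139.1639
Node (0,0) S=65.0000: V=(p*·85.2394+(1−p*)·117.0300)/1=102.6249; Δ=(85.2394−117.0300)/(87.7500−46.1500)=-0.7642; B=V−Δ·S=152.2977
Root portfolio cost Δ·65+B reproduces V0=102.6249.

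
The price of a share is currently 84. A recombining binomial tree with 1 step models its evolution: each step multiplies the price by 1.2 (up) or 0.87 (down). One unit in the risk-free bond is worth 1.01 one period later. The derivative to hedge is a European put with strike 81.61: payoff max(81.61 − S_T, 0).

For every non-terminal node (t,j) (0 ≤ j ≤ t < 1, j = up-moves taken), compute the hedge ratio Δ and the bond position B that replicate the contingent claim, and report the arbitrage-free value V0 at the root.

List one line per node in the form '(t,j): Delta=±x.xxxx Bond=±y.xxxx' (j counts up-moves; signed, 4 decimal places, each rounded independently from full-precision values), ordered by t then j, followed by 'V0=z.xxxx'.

(0,0): Delta=-0.3077 Bond=30.7111
V0=4.8626

No-arbitrage ⇒ martingale measure with p* = (R−d)/(u−d) = 0.4242.
At expiry t=1: V(1,0)=8.5300, V(1,1)=0.0000
  t=0,j=0: stock 84.0000 → up 100.8000 (V=0.0000), down 73.0800 (V=8.5300). Price 4.8626; hedge Δ=-0.3077, bond B=30.7111.
Check: Δ(0,0)·S0 + B(0,0) = 4.8626 = V0.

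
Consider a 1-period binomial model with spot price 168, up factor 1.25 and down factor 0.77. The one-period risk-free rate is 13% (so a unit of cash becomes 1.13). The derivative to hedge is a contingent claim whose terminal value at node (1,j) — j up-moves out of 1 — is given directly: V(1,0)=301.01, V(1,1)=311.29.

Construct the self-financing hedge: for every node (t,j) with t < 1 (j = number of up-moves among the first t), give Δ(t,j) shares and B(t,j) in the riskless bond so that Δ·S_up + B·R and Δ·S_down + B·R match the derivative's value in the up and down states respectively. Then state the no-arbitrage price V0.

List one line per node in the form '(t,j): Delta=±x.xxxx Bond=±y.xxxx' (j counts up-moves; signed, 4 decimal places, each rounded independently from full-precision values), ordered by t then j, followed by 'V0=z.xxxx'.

(0,0): Delta=0.1275 Bond=251.7869
V0=273.2035

Risk-neutral probability p* = (R−d)/(u−d) = (1.13−0.77)/(1.25−0.77) = 0.7500.
Terminal payoffs: V(1,0)=301.0100, V(1,1)=311.2900
(0,0): S=168.0000. Δ = (V_up−V_dn)/(S_up−S_dn) = (311.2900−301.0100)/(210.0000−129.3600) = 0.1275. V = [p*·311.2900 + (1−p*)·301.0100]/1.13 = 273.2035. B = V − Δ·S = 251.7869.
The time-0 hedge costs 273.2035, which is the no-arbitrage price.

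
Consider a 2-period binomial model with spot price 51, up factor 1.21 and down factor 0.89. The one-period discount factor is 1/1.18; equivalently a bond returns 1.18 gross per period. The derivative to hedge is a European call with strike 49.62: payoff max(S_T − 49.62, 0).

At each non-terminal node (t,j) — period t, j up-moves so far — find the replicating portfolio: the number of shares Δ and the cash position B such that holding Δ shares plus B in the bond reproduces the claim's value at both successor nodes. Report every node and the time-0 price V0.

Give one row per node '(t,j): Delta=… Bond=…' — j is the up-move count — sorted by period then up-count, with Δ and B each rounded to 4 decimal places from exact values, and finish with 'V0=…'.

No-arbitrage ⇒ martingale measure with p* = (R−d)/(u−d) = 0.9062.
Terminal values V(2,·): V(2,0)=0.0000, V(2,1)=5.3019, V(2,2)=25.0491
  t=1,j=0: stock 45.3900 → up 54.9219 (V=5.3019), down 40.3971 (V=0.0000). Price 4.0719; hedge Δ=0.3650, bond B=-12.4965.
  t=1,j=1: stock 61.7100 → up 74.6691 (V=25.0491), down 54.9219 (V=5.3019). Price 19.6592; hedge Δ=1.0000, bond B=-42.0508.
  t=0,j=0: stock 51.0000 → up 61.7100 (V=19.6592), down 45.3900 (V=4.0719). Price 15.4219; hedge Δ=0.9551, bond B=-33.2882.
Check: Δ(0,0)·S0 + B(0,0) = 15.4219 = V0.

(0,0): Delta=0.9551 Bond=-33.2882
(1,0): Delta=0.3650 Bond=-12.4965
(1,1): Delta=1.0000 Bond=-42.0508
V0=15.4219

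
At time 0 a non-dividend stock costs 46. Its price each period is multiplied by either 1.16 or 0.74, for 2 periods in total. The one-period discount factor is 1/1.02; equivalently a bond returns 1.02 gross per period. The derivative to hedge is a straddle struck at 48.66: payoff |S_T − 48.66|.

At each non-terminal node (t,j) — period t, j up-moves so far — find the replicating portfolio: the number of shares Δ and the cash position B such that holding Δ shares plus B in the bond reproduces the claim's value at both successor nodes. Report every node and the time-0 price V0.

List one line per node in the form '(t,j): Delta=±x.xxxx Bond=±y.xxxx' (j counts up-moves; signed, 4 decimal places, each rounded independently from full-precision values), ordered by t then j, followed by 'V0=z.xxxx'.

(0,0): Delta=-0.1043 Bond=16.8802
(1,0): Delta=-1.0000 Bond=47.7059
(1,1): Delta=0.1813 Bond=1.9737
V0=12.0803

No-arbitrage ⇒ martingale measure with p* = (R−d)/(u−d) = 0.6667.
Terminal values V(2,·): V(2,0)=23.4704, V(2,1)=9.1736, V(2,2)=13.2376
(1,0): S=34.0400. Δ = (V_up−V_dn)/(S_up−S_dn) = (9.1736−23.4704)/(39.4864−25.1896) = -1.0000. V = [p*·9.1736 + (1−p*)·23.4704]/1.02 = 13.6659. B = V − Δ·S = 47.7059.
(1,1): S=53.3600. Δ = (V_up−V_dn)/(S_up−S_dn) = (13.2376−9.1736)/(61.8976−39.4864) = 0.1813. V = [p*·13.2376 + (1−p*)·9.1736]/1.02 = 11.6499. B = V − Δ·S = 1.9737.
(0,0): S=46.0000. Δ = (V_up−V_dn)/(S_up−S_dn) = (11.6499−13.6659)/(53.3600−34.0400) = -0.1043. V = [p*·11.6499 + (1−p*)·13.6659]/1.02 = 12.0803. B = V − Δ·S = 16.8802.
Root portfolio cost Δ·46+B reproduces V0=12.0803.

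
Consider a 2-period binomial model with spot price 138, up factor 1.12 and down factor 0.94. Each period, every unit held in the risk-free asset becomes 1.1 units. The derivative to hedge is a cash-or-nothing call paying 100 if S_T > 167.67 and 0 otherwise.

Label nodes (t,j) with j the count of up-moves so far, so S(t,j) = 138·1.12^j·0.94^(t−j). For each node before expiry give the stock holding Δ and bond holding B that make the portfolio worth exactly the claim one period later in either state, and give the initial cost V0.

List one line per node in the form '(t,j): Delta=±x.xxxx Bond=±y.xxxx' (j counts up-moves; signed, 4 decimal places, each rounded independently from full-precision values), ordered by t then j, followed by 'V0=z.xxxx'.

(0,0): Delta=3.2531 Bond=-383.6343
(1,0): Delta=0.0000 Bond=0.0000
(1,1): Delta=3.5944 Bond=-474.7475
V0=65.2995

The replicating-portfolio and risk-neutral prices coincide; use p* = (1.1−0.94)/(1.12−0.94) = 0.8889 for the latter.
Payoff layer (t=2): V(2,0)=0.0000, V(2,1)=0.0000, V(2,2)=100.0000
(1,0): S=129.7200. Δ = (V_up−V_dn)/(S_up−S_dn) = (0.0000−0.0000)/(145.2864−121.9368) = 0.0000. V = [p*·0.0000 + (1−p*)·0.0000]/1.1 = 0.0000. B = V − Δ·S = 0.0000.
(1,1): S=154.5600. Δ = (V_up−V_dn)/(S_up−S_dn) = (100.0000−0.0000)/(173.1072−145.2864) = 3.5944. V = [p*·100.0000 + (1−p*)·0.0000]/1.1 = 80.8081. B = V − Δ·S = -474.7475.
(0,0): S=138.0000. Δ = (V_up−V_dn)/(S_up−S_dn) = (80.8081−0.0000)/(154.5600−129.7200) = 3.2531. V = [p*·80.8081 + (1−p*)·0.0000]/1.1 = 65.2995. B = V − Δ·S = -383.6343.
Each (Δ,B) replicates both successor values, so the strategy is self-financing and V0 is arbitrage-free.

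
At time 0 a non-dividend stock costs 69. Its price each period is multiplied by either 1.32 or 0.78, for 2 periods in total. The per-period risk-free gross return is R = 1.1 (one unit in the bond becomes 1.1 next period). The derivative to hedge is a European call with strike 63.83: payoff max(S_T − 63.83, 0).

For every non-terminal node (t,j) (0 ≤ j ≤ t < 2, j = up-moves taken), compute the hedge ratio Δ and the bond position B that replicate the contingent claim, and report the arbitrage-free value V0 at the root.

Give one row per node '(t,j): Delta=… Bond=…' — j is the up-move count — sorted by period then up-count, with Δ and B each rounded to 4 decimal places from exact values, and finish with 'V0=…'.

(0,0): Delta=0.7828 Bond=-34.7682
(1,0): Delta=0.2482 Bond=-9.4708
(1,1): Delta=1.0000 Bond=-58.0273
V0=19.2452

No-arbitrage ⇒ martingale measure with p* = (R−d)/(u−d) = 0.5926.
Terminal payoffs: V(2,0)=0.0000, V(2,1)=7.2124, V(2,2)=56.3956
(1,0): S=53.8200. Δ = (V_up−V_dn)/(S_up−S_dn) = (7.2124−0.0000)/(71.0424−41.9796) = 0.2482. V = [p*·7.2124 + (1−p*)·0.0000]/1.1 = 3.8855. B = V − Δ·S = -9.4708.
(1,1): S=91.0800. Δ = (V_up−V_dn)/(S_up−S_dn) = (56.3956−7.2124)/(120.2256−71.0424) = 1.0000. V = [p*·56.3956 + (1−p*)·7.2124]/1.1 = 33.0527. B = V − Δ·S = -58.0273.
(0,0): S=69.0000. Δ = (V_up−V_dn)/(S_up−S_dn) = (33.0527−3.8855)/(91.0800−53.8200) = 0.7828. V = [p*·33.0527 + (1−p*)·3.8855]/1.1 = 19.2452. B = V − Δ·S = -34.7682.
The time-0 hedge costs 19.2452, which is the no-arbitrage price.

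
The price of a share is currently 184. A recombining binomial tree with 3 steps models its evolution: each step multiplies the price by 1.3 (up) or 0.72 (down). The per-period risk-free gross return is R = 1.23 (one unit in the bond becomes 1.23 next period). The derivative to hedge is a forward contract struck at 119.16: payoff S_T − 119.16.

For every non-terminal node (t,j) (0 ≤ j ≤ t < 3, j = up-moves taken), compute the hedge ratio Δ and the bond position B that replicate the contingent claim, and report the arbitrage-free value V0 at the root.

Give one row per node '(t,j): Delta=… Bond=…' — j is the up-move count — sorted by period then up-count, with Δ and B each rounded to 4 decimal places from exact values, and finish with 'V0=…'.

(0,0): Delta=1.0000 Bond=-64.0347
(1,0): Delta=1.0000 Bond=-78.7626
(1,1): Delta=1.0000 Bond=-78.7626
(2,0): Delta=1.0000 Bond=-96.8780
(2,1): Delta=1.0000 Bond=-96.8780
(2,2): Delta=1.0000 Bond=-96.8780
V0=119.9653

Under the risk-neutral measure, an up-move has probability p* = (R−d)/(u−d) = 0.8793 and values discount at R = 1.23.
At expiry t=3: V(3,0)=-50.4824, V(3,1)=4.8413, V(3,2)=104.7312, V(3,3)=285.0880
(2,0): S=95.3856. Δ = (V_up−V_dn)/(S_up−S_dn) = (4.8413−-50.4824)/(124.0013−68.6776) = 1.0000. V = [p*·4.8413 + (1−p*)·-50.4824]/1.23 = -1.4924. B = V − Δ·S = -96.8780.
(2,1): S=172.2240. Δ = (V_up−V_dn)/(S_up−S_dn) = (104.7312−4.8413)/(223.8912−124.0013) = 1.0000. V = [p*·104.7312 + (1−p*)·4.8413]/1.23 = 75.3460. B = V − Δ·S = -96.8780.
(2,2): S=310.9600. Δ = (V_up−V_dn)/(S_up−S_dn) = (285.0880−104.7312)/(404.2480−223.8912) = 1.0000. V = [p*·285.0880 + (1−p*)·104.7312]/1.23 = 214.0820. B = V − Δ·S = -96.8780.
(1,0): S=132.4800. Δ = (V_up−V_dn)/(S_up−S_dn) = (75.3460−-1.4924)/(172.2240−95.3856) = 1.0000. V = [p*·75.3460 + (1−p*)·-1.4924]/1.23 = 53.7174. B = V − Δ·S = -78.7626.
(1,1): S=239.2000. Δ = (V_up−V_dn)/(S_up−S_dn) = (214.0820−75.3460)/(310.9600−172.2240) = 1.0000. V = [p*·214.0820 + (1−p*)·75.3460]/1.23 = 160.4374. B = V − Δ·S = -78.7626.
(0,0): S=184.0000. Δ = (V_up−V_dn)/(S_up−S_dn) = (160.4374−53.7174)/(239.2000−132.4800) = 1.0000. V = [p*·160.4374 + (1−p*)·53.7174]/1.23 = 119.9653. B = V − Δ·S = -64.0347.
Root portfolio cost Δ·184+B reproduces V0=119.9653.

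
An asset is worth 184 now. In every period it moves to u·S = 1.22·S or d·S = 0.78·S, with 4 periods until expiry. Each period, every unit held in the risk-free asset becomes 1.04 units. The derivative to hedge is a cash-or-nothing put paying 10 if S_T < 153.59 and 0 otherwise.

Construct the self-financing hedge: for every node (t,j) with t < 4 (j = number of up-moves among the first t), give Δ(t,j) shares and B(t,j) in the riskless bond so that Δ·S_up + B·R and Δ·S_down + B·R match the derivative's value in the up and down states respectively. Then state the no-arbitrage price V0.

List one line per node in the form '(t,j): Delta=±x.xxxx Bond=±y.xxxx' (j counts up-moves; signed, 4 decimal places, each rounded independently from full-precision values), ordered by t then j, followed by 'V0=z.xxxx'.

Risk-neutral probability p* = (R−d)/(u−d) = (1.04−0.78)/(1.22−0.78) = 0.5909.
Payoff layer (t=4): V(4,0)=10.0000, V(4,1)=10.0000, V(4,2)=0.0000, V(4,3)=0.0000, V(4,4)=0.0000
  t=3,j=0: stock 87.3176 → up 106.5274 (V=10.0000), down 68.1077 (V=10.0000). Price 9.6154; hedge Δ=0.0000, bond B=9.6154.
  t=3,j=1: stock 136.5736 → up 166.6198 (V=0.0000), down 106.5274 (V=10.0000). Price 3.9336; hedge Δ=-0.1664, bond B=26.6608.
  t=3,j=2: stock 213.6152 → up 260.6105 (V=0.0000), down 166.6198 (V=0.0000). Price 0.0000; hedge Δ=0.0000, bond B=0.0000.
  t=3,j=3: stock 334.1160 → up 407.6216 (V=0.0000), down 260.6105 (V=0.0000). Price 0.0000; hedge Δ=0.0000, bond B=0.0000.
  t=2,j=0: stock 111.9456 → up 136.5736 (V=3.9336), down 87.3176 (V=9.6154). Price 6.0173; hedge Δ=-0.1154, bond B=18.9305.
  t=2,j=1: stock 175.0944 → up 213.6152 (V=0.0000), down 136.5736 (V=3.9336). Price 1.5473; hedge Δ=-0.0511, bond B=10.4872.
  t=2,j=2: stock 273.8656 → up 334.1160 (V=0.0000), down 213.6152 (V=0.0000). Price 0.0000; hedge Δ=0.0000, bond B=0.0000.
  t=1,j=0: stock 143.5200 → up 175.0944 (V=1.5473), down 111.9456 (V=6.0173). Price 3.2461; hedge Δ=-0.0708, bond B=13.4051.
  t=1,j=1: stock 224.4800 → up 273.8656 (V=0.0000), down 175.0944 (V=1.5473). Price 0.6086; hedge Δ=-0.0157, bond B=4.1252.
  t=0,j=0: stock 184.0000 → up 224.4800 (V=0.6086), down 143.5200 (V=3.2461). Price 1.6227; hedge Δ=-0.0326, bond B=7.6168.
The time-0 hedge costs 1.6227, which is the no-arbitrage price.

(0,0): Delta=-0.0326 Bond=7.6168
(1,0): Delta=-0.0708 Bond=13.4051
(1,1): Delta=-0.0157 Bond=4.1252
(2,0): Delta=-0.1154 Bond=18.9305
(2,1): Delta=-0.0511 Bond=10.4872
(2,2): Delta=0.0000 Bond=0.0000
(3,0): Delta=0.0000 Bond=9.6154
(3,1): Delta=-0.1664 Bond=26.6608
(3,2): Delta=0.0000 Bond=0.0000
(3,3): Delta=0.0000 Bond=0.0000
V0=1.6227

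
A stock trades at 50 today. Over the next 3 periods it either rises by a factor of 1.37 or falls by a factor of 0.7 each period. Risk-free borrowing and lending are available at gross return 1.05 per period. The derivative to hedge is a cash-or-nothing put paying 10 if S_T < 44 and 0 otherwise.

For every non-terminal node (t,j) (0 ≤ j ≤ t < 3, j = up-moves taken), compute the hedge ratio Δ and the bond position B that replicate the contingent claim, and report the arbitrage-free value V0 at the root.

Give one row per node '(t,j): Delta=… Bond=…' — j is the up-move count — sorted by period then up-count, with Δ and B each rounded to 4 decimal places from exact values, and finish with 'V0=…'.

(0,0): Delta=-0.1351 Bond=10.7846
(1,0): Delta=-0.2122 Bond=14.0207
(1,1): Delta=-0.0991 Bond=8.8581
(2,0): Delta=0.0000 Bond=9.5238
(2,1): Delta=-0.3113 Bond=19.4741
(2,2): Delta=0.0000 Bond=0.0000
V0=4.0293

The replicating-portfolio and risk-neutral prices coincide; use p* = (1.05−0.7)/(1.37−0.7) = 0.5224 for the latter.
Terminal values V(3,·): V(3,0)=10.0000, V(3,1)=10.0000, V(3,2)=0.0000, V(3,3)=0.0000
  t=2,j=0: stock 24.5000 → up 33.5650 (V=10.0000), down 17.1500 (V=10.0000). Price 9.5238; hedge Δ=0.0000, bond B=9.5238.
  t=2,j=1: stock 47.9500 → up 65.6915 (V=0.0000), down 33.5650 (V=10.0000). Price 4.5487; hedge Δ=-0.3113, bond B=19.4741.
  t=2,j=2: stock 93.8450 → up 128.5677 (V=0.0000), down 65.6915 (V=0.0000). Price 0.0000; hedge Δ=0.0000, bond B=0.0000.
  t=1,j=0: stock 35.0000 → up 47.9500 (V=4.5487), down 24.5000 (V=9.5238). Price 6.5951; hedge Δ=-0.2122, bond B=14.0207.
  t=1,j=1: stock 68.5000 → up 93.8450 (V=0.0000), down 47.9500 (V=4.5487). Price 2.0691; hedge Δ=-0.0991, bond B=8.8581.
  t=0,j=0: stock 50.0000 → up 68.5000 (V=2.0691), down 35.0000 (V=6.5951). Price 4.0293; hedge Δ=-0.1351, bond B=10.7846.
Each (Δ,B) replicates both successor values, so the strategy is self-financing and V0 is arbitrage-free.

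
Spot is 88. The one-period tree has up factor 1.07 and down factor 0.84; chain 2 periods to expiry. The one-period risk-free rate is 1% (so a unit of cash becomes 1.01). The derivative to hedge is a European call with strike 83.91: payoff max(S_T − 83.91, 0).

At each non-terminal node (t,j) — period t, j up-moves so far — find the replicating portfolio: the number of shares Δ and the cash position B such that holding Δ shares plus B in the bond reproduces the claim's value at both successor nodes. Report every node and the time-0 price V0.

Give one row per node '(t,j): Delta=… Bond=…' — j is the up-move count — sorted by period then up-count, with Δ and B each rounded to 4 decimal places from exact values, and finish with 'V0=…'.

(0,0): Delta=0.6089 Bond=-44.5659
(1,0): Delta=0.0000 Bond=0.0000
(1,1): Delta=0.7776 Bond=-60.8980
V0=9.0193

No-arbitrage ⇒ martingale measure with p* = (R−d)/(u−d) = 0.7391.
At expiry t=2: V(2,0)=0.0000, V(2,1)=0.0000, V(2,2)=16.8412
Node (1,0) S=73.9200: V=(p*·0.0000+(1−p*)·0.0000)/1.01=0.0000; Δ=(0.0000−0.0000)/(79.0944−62.0928)=0.0000; B=V−Δ·S=0.0000
Node (1,1) S=94.1600: V=(p*·16.8412+(1−p*)·0.0000)/1.01=12.3246; Δ=(16.8412−0.0000)/(100.7512−79.0944)=0.7776; B=V−Δ·S=-60.8980
Node (0,0) S=88.0000: V=(p*·12.3246+(1−p*)·0.0000)/1.01=9.0193; Δ=(12.3246−0.0000)/(94.1600−73.9200)=0.6089; B=V−Δ·S=-44.5659
Self-financing check: at every node Δ·S+B equals the discounted successor values.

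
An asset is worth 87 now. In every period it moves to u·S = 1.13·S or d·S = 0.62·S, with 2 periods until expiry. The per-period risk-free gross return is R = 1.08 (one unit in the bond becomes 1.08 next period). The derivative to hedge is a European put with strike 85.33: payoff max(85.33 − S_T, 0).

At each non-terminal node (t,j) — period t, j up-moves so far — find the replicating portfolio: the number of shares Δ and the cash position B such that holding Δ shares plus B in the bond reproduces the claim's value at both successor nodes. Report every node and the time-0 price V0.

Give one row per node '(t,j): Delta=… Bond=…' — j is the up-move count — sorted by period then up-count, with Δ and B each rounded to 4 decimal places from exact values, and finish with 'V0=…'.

(0,0): Delta=-0.5151 Bond=48.9402
(1,0): Delta=-1.0000 Bond=79.0093
(1,1): Delta=-0.4862 Bond=50.0126
V0=4.1239

Risk-neutral probability p* = (R−d)/(u−d) = (1.08−0.62)/(1.13−0.62) = 0.9020.
Terminal payoffs: V(2,0)=51.8872, V(2,1)=24.3778, V(2,2)=0.0000
  t=1,j=0: stock 53.9400 → up 60.9522 (V=24.3778), down 33.4428 (V=51.8872). Price 25.0693; hedge Δ=-1.0000, bond B=79.0093.
  t=1,j=1: stock 98.3100 → up 111.0903 (V=0.0000), down 60.9522 (V=24.3778). Price 2.2129; hedge Δ=-0.4862, bond B=50.0126.
  t=0,j=0: stock 87.0000 → up 98.3100 (V=2.2129), down 53.9400 (V=25.0693). Price 4.1239; hedge Δ=-0.5151, bond B=48.9402.
Self-financing check: at every node Δ·S+B equals the discounted successor values.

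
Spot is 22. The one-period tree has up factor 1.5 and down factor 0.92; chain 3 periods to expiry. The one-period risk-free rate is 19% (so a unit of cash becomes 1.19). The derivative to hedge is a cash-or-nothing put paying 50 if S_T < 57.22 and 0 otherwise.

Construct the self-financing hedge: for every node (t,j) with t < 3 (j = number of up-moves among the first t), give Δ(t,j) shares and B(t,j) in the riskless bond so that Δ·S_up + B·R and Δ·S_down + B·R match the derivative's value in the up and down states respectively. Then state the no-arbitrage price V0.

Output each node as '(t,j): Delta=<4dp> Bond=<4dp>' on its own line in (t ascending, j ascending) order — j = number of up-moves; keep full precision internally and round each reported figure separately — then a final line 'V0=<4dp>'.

(0,0): Delta=-0.5996 Bond=39.8699
(1,0): Delta=0.0000 Bond=35.3082
(1,1): Delta=-1.0219 Bond=61.3801
(2,0): Delta=0.0000 Bond=42.0168
(2,1): Delta=0.0000 Bond=42.0168
(2,2): Delta=-1.7416 Bond=108.6642
V0=26.6776

Risk-neutral probability p* = (R−d)/(u−d) = (1.19−0.92)/(1.5−0.92) = 0.4655.
Payoff layer (t=3): V(3,0)=50.0000, V(3,1)=50.0000, V(3,2)=50.0000, V(3,3)=0.0000
  t=2,j=0: stock 18.6208 → up 27.9312 (V=50.0000), down 17.1311 (V=50.0000). Price 42.0168; hedge Δ=0.0000, bond B=42.0168.
  t=2,j=1: stock 30.3600 → up 45.5400 (V=50.0000), down 27.9312 (V=50.0000). Price 42.0168; hedge Δ=0.0000, bond B=42.0168.
  t=2,j=2: stock 49.5000 → up 74.2500 (V=0.0000), down 45.5400 (V=50.0000). Price 22.4573; hedge Δ=-1.7416, bond B=108.6642.
  t=1,j=0: stock 20.2400 → up 30.3600 (V=42.0168), down 18.6208 (V=42.0168). Price 35.3082; hedge Δ=0.0000, bond B=35.3082.
  t=1,j=1: stock 33.0000 → up 49.5000 (V=22.4573), down 30.3600 (V=42.0168). Price 27.6567; hedge Δ=-1.0219, bond B=61.3801.
  t=0,j=0: stock 22.0000 → up 33.0000 (V=27.6567), down 20.2400 (V=35.3082). Price 26.6776; hedge Δ=-0.5996, bond B=39.8699.
Self-financing check: at every node Δ·S+B equals the discounted successor values.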